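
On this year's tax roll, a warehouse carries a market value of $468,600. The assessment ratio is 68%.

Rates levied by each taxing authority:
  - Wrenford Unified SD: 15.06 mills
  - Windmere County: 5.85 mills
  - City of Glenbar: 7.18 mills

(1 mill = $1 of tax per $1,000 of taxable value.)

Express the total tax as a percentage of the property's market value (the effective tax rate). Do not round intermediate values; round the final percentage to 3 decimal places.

Assessed value = $468,600 × 0.68 = $318,648
Wrenford Unified SD: $318,648 × 0.01506 = $4,798.83888
Windmere County: $318,648 × 0.00585 = $1,864.0908
City of Glenbar: $318,648 × 0.00718 = $2,287.89264
Total tax = $8,950.82232
Effective rate = $8,950.82232 ÷ $468,600 = 1.910% of market value

1.910%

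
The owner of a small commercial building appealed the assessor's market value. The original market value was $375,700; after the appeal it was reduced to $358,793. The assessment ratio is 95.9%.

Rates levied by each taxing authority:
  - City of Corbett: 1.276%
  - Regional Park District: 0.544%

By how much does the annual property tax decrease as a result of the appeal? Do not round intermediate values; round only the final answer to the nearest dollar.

$295

Old assessed value = $375,700 × 0.959 = $360,296.3
New assessed value = $358,793 × 0.959 = $344,082.487
Combined rate = 0.01276 + 0.00544 = 0.0182
Old tax = $360,296.3 × 0.0182 = $6,557.39266
New tax = $344,082.487 × 0.0182 = $6,262.3012634
Reduction = $6,557.39266 − $6,262.3012634 = $295.0913966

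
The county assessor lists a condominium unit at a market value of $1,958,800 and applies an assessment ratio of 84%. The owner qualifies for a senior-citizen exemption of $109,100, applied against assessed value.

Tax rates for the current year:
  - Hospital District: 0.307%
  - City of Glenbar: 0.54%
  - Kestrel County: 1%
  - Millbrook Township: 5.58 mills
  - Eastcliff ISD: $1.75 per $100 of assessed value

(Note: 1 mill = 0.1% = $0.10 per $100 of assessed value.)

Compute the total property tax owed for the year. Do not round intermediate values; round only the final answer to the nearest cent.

$63,832.93

Assessed value = $1,958,800 × 0.84 = $1,645,392
Taxable value = $1,645,392 − $109,100 = $1,536,292
Hospital District: $1,536,292 × 0.00307 = $4,716.41644
City of Glenbar: $1,536,292 × 0.0054 = $8,295.9768
Kestrel County: $1,536,292 × 0.01 = $15,362.92
Millbrook Township: $1,536,292 × 0.00558 = $8,572.50936
Eastcliff ISD: $1,536,292 × 0.0175 = $26,885.11
Total = $63,832.9326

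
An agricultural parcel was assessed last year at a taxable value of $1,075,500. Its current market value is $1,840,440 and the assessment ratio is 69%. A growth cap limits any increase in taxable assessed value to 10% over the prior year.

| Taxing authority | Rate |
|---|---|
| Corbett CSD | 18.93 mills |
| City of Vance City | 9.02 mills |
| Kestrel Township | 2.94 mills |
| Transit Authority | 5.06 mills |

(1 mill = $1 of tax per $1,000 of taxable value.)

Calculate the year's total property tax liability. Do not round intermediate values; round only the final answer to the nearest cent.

$42,530.65

Uncapped assessed value = $1,840,440 × 0.69 = $1,269,903.6
Cap limit = $1,075,500 × 1.1 = $1,183,050
Taxable assessed value = min($1,269,903.6, $1,183,050) = $1,183,050 (cap binds)
Corbett CSD: $1,183,050 × 0.01893 = $22,395.1365
City of Vance City: $1,183,050 × 0.00902 = $10,671.111
Kestrel Township: $1,183,050 × 0.00294 = $3,478.167
Transit Authority: $1,183,050 × 0.00506 = $5,986.233
Total = $42,530.6475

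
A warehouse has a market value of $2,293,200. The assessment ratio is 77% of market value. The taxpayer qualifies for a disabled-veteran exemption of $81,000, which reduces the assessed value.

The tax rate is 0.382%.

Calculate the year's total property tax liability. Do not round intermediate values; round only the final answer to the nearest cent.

$6,435.80

Assessed value = $2,293,200 × 0.77 = $1,765,764
Taxable value = $1,765,764 − $81,000 = $1,684,764
Tax = $1,684,764 × 0.00382 = $6,435.79848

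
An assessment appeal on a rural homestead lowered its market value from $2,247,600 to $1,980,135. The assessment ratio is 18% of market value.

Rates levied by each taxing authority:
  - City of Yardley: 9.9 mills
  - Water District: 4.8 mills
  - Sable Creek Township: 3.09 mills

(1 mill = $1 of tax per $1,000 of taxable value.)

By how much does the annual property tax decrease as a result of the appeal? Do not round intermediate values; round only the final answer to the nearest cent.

$856.48

Old assessed value = $2,247,600 × 0.18 = $404,568
New assessed value = $1,980,135 × 0.18 = $356,424.3
Combined rate = 0.0099 + 0.0048 + 0.00309 = 0.01779
Old tax = $404,568 × 0.01779 = $7,197.26472
New tax = $356,424.3 × 0.01779 = $6,340.788297
Reduction = $7,197.26472 − $6,340.788297 = $856.476423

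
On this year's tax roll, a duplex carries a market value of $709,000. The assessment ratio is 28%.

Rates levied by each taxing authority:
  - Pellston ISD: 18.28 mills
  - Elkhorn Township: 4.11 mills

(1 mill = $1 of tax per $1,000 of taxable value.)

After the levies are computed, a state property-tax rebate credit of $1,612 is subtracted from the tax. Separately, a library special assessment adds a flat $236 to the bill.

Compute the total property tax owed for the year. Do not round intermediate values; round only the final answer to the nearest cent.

Assessed value = $709,000 × 0.28 = $198,520
Pellston ISD: $198,520 × 0.01828 = $3,628.9456
Elkhorn Township: $198,520 × 0.00411 = $815.9172
Levies subtotal = $4,444.8628
After credit = $4,444.8628 − $1,612 = $2,832.8628
Total = $2,832.8628 + $236 = $3,068.8628

$3,068.86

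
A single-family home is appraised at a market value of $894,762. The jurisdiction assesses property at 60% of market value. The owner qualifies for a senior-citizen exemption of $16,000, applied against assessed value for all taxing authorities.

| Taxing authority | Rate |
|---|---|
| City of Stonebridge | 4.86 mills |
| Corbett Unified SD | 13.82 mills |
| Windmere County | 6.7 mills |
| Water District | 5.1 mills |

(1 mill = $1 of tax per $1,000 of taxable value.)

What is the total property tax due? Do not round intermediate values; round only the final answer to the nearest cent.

Assessed value = $894,762 × 0.6 = $536,857.2
Taxable value = $536,857.2 − $16,000 = $520,857.2
City of Stonebridge: $520,857.2 × 0.00486 = $2,531.365992
Corbett Unified SD: $520,857.2 × 0.01382 = $7,198.246504
Windmere County: $520,857.2 × 0.0067 = $3,489.74324
Water District: $520,857.2 × 0.0051 = $2,656.37172
Total = $2,531.365992 + $7,198.246504 + $3,489.74324 + $2,656.37172 = $15,875.727456

$15,875.73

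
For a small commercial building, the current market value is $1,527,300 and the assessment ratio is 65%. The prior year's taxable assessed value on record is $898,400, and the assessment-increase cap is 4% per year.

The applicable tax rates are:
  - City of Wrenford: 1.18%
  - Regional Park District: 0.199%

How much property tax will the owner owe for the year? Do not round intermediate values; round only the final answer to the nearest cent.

Uncapped assessed value = $1,527,300 × 0.65 = $992,745
Cap limit = $898,400 × 1.04 = $934,336
Taxable assessed value = min($992,745, $934,336) = $934,336 (cap binds)
City of Wrenford: $934,336 × 0.0118 = $11,025.1648
Regional Park District: $934,336 × 0.00199 = $1,859.32864
Total = $12,884.49344

$12,884.49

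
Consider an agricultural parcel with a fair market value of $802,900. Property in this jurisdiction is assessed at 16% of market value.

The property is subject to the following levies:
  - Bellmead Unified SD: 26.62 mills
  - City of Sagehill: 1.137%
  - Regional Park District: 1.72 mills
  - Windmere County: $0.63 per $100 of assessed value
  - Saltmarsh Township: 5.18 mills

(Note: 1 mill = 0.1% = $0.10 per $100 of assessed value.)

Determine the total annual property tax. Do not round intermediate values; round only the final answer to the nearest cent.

Assessed value = $802,900 × 0.16 = $128,464
Bellmead Unified SD: $128,464 × 0.02662 = $3,419.71168
City of Sagehill: $128,464 × 0.01137 = $1,460.63568
Regional Park District: $128,464 × 0.00172 = $220.95808
Windmere County: $128,464 × 0.0063 = $809.3232
Saltmarsh Township: $128,464 × 0.00518 = $665.44352
Total = $6,576.07216

$6,576.07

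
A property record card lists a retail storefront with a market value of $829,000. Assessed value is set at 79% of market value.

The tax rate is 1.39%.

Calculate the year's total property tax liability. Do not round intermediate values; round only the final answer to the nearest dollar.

$9,103

Assessed value = $829,000 × 0.79 = $654,910
Tax = $654,910 × 0.0139 = $9,103.249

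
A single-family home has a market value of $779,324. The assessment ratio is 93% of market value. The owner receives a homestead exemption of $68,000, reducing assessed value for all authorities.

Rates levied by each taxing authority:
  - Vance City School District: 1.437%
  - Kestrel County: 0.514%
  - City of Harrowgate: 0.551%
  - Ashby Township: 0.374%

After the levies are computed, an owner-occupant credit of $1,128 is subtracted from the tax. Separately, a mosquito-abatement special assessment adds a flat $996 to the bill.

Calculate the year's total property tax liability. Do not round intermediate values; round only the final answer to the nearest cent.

$18,756.74

Assessed value = $779,324 × 0.93 = $724,771.32
Taxable value = $724,771.32 − $68,000 = $656,771.32
Vance City School District: $656,771.32 × 0.01437 = $9,437.8038684
Kestrel County: $656,771.32 × 0.00514 = $3,375.8045848
City of Harrowgate: $656,771.32 × 0.00551 = $3,618.8099732
Ashby Township: $656,771.32 × 0.00374 = $2,456.3247368
Levies subtotal = $18,888.7431632
After credit = $18,888.7431632 − $1,128 = $17,760.7431632
Total = $17,760.7431632 + $996 = $18,756.7431632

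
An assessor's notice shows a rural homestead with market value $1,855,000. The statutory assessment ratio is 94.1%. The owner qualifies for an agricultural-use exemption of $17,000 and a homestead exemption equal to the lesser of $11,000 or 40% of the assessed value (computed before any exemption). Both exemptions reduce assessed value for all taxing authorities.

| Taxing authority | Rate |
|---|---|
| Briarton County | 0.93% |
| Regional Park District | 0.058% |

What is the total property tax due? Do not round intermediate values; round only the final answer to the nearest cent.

$16,969.44

Assessed value = $1,855,000 × 0.941 = $1,745,555
Homestead exemption = min($11,000, 40% × $1,745,555) = min($11,000, $698,222) = $11,000 (dollar cap binds)
Taxable value = $1,745,555 − $17,000 − $11,000 = $1,717,555
Briarton County: $1,717,555 × 0.0093 = $15,973.2615
Regional Park District: $1,717,555 × 0.00058 = $996.1819
Total = $16,969.4434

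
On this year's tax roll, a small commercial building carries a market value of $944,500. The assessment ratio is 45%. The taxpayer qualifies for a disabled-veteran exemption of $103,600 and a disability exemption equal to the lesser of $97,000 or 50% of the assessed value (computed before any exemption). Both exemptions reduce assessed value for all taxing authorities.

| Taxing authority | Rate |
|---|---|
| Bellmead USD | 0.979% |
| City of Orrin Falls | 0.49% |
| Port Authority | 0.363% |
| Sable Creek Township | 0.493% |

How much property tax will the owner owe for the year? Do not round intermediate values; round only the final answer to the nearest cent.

Assessed value = $944,500 × 0.45 = $425,025
Disability exemption = min($97,000, 50% × $425,025) = min($97,000, $212,512.5) = $97,000 (dollar cap binds)
Taxable value = $425,025 − $103,600 − $97,000 = $224,425
Bellmead USD: $224,425 × 0.00979 = $2,197.12075
City of Orrin Falls: $224,425 × 0.0049 = $1,099.6825
Port Authority: $224,425 × 0.00363 = $814.66275
Sable Creek Township: $224,425 × 0.00493 = $1,106.41525
Total = $5,217.88125

$5,217.88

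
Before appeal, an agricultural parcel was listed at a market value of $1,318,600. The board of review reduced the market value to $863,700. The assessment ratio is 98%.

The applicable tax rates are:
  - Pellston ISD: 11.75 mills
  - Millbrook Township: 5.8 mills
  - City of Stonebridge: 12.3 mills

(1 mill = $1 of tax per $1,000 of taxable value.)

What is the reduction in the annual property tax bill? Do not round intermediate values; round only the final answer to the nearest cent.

$13,307.19

Old assessed value = $1,318,600 × 0.98 = $1,292,228
New assessed value = $863,700 × 0.98 = $846,426
Combined rate = 0.01175 + 0.0058 + 0.0123 = 0.02985
Old tax = $1,292,228 × 0.02985 = $38,573.0058
New tax = $846,426 × 0.02985 = $25,265.8161
Reduction = $38,573.0058 − $25,265.8161 = $13,307.1897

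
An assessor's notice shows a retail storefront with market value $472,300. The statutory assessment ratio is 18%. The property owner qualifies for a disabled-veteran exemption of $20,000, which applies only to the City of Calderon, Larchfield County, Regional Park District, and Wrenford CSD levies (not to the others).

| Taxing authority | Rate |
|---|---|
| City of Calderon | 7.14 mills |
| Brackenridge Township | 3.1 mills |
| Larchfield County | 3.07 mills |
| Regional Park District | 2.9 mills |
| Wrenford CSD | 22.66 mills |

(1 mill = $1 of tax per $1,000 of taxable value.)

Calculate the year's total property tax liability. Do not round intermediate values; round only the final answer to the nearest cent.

Assessed value = $472,300 × 0.18 = $85,014
City of Calderon: ($85,014 − $20,000) × 0.00714 = $65,014 × 0.00714 = $464.19996
Brackenridge Township: $85,014 × 0.0031 = $263.5434
Larchfield County: ($85,014 − $20,000) × 0.00307 = $65,014 × 0.00307 = $199.59298
Regional Park District: ($85,014 − $20,000) × 0.0029 = $65,014 × 0.0029 = $188.5406
Wrenford CSD: ($85,014 − $20,000) × 0.02266 = $65,014 × 0.02266 = $1,473.21724
Total = $2,589.09418

$2,589.09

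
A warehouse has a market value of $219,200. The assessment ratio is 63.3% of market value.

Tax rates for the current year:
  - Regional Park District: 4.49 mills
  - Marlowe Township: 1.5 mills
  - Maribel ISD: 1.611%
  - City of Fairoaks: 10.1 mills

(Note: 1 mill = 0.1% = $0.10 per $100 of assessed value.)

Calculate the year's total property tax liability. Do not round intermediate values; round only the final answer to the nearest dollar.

Assessed value = $219,200 × 0.633 = $138,753.6
Regional Park District: $138,753.6 × 0.00449 = $623.003664
Marlowe Township: $138,753.6 × 0.0015 = $208.1304
Maribel ISD: $138,753.6 × 0.01611 = $2,235.320496
City of Fairoaks: $138,753.6 × 0.0101 = $1,401.41136
Total = $4,467.86592

$4,468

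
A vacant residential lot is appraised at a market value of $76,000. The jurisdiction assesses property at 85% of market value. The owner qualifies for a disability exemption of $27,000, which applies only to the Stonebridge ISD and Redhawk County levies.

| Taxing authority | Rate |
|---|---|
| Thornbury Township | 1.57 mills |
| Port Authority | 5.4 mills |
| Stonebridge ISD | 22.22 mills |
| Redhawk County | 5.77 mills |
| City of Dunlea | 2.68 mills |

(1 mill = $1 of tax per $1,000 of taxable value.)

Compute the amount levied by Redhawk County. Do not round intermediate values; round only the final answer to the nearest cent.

$216.95

Assessed value = $76,000 × 0.85 = $64,600
Redhawk County taxable value = $64,600 − $27,000 = $37,600
Redhawk County levy = $37,600 × 0.00577 = $216.952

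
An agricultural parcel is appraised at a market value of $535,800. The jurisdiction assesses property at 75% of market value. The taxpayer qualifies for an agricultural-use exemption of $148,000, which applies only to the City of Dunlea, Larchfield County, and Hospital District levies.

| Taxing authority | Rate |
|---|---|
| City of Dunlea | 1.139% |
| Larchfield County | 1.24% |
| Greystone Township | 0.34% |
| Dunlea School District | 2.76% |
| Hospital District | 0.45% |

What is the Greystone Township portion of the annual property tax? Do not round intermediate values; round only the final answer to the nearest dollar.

$1,366

Assessed value = $535,800 × 0.75 = $401,850
Greystone Township taxable value = $401,850 (exemption does not apply)
Greystone Township levy = $401,850 × 0.0034 = $1,366.29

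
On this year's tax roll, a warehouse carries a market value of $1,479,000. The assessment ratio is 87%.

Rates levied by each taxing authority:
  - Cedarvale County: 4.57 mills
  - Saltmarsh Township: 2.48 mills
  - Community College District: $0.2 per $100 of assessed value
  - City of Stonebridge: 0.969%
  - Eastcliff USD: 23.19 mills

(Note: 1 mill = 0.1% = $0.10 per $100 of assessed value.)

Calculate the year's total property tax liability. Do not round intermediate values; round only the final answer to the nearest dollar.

$53,953

Assessed value = $1,479,000 × 0.87 = $1,286,730
Cedarvale County: $1,286,730 × 0.00457 = $5,880.3561
Saltmarsh Township: $1,286,730 × 0.00248 = $3,191.0904
Community College District: $1,286,730 × 0.002 = $2,573.46
City of Stonebridge: $1,286,730 × 0.00969 = $12,468.4137
Eastcliff USD: $1,286,730 × 0.02319 = $29,839.2687
Total = $53,952.5889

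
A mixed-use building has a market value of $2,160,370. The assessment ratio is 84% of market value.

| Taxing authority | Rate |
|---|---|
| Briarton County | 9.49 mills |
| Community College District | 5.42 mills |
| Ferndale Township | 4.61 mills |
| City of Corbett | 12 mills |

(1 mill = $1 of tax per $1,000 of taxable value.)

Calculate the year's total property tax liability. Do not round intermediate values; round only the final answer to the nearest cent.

$57,199.68

Assessed value = $2,160,370 × 0.84 = $1,814,710.8
Briarton County: $1,814,710.8 × 0.00949 = $17,221.605492
Community College District: $1,814,710.8 × 0.00542 = $9,835.732536
Ferndale Township: $1,814,710.8 × 0.00461 = $8,365.816788
City of Corbett: $1,814,710.8 × 0.012 = $21,776.5296
Total = $17,221.605492 + $9,835.732536 + $8,365.816788 + $21,776.5296 = $57,199.684416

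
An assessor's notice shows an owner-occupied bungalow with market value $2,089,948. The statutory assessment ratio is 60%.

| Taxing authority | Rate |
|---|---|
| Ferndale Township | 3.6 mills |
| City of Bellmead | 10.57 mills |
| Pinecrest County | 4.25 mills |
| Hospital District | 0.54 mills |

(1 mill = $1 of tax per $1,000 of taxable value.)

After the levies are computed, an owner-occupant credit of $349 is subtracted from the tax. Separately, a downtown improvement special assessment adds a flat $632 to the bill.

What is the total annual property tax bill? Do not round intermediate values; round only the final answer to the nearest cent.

$24,058.25

Assessed value = $2,089,948 × 0.6 = $1,253,968.8
Ferndale Township: $1,253,968.8 × 0.0036 = $4,514.28768
City of Bellmead: $1,253,968.8 × 0.01057 = $13,254.450216
Pinecrest County: $1,253,968.8 × 0.00425 = $5,329.3674
Hospital District: $1,253,968.8 × 0.00054 = $677.143152
Levies subtotal = $23,775.248448
After credit = $23,775.248448 − $349 = $23,426.248448
Total = $23,426.248448 + $632 = $24,058.248448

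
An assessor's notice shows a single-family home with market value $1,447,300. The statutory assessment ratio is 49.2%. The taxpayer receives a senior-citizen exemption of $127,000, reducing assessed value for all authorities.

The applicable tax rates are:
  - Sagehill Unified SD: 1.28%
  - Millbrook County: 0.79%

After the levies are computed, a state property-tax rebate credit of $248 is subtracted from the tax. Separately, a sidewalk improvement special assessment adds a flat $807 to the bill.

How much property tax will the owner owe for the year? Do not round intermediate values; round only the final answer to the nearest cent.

$12,669.98

Assessed value = $1,447,300 × 0.492 = $712,071.6
Taxable value = $712,071.6 − $127,000 = $585,071.6
Sagehill Unified SD: $585,071.6 × 0.0128 = $7,488.91648
Millbrook County: $585,071.6 × 0.0079 = $4,622.06564
Levies subtotal = $12,110.98212
After credit = $12,110.98212 − $248 = $11,862.98212
Total = $11,862.98212 + $807 = $12,669.98212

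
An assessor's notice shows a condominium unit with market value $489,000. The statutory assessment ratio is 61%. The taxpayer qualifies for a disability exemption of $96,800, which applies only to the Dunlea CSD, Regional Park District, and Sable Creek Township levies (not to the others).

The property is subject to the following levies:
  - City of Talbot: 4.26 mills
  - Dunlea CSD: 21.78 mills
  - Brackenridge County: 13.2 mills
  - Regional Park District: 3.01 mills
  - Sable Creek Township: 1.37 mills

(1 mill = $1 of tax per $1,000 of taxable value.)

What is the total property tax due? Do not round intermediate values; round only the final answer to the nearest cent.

Assessed value = $489,000 × 0.61 = $298,290
City of Talbot: $298,290 × 0.00426 = $1,270.7154
Dunlea CSD: ($298,290 − $96,800) × 0.02178 = $201,490 × 0.02178 = $4,388.4522
Brackenridge County: $298,290 × 0.0132 = $3,937.428
Regional Park District: ($298,290 − $96,800) × 0.00301 = $201,490 × 0.00301 = $606.4849
Sable Creek Township: ($298,290 − $96,800) × 0.00137 = $201,490 × 0.00137 = $276.0413
Total = $10,479.1218

$10,479.12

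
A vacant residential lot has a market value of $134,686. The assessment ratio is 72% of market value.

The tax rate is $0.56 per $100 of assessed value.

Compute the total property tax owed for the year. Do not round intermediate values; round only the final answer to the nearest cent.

$543.05

Assessed value = $134,686 × 0.72 = $96,973.92
Tax = $96,973.92 × 0.0056 = $543.053952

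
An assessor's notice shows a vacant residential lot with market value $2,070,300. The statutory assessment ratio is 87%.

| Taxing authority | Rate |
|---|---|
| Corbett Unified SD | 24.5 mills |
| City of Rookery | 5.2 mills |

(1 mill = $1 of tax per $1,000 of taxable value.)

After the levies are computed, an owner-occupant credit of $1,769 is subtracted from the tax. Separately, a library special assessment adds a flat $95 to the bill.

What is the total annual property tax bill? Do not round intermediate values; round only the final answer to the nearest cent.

Assessed value = $2,070,300 × 0.87 = $1,801,161
Corbett Unified SD: $1,801,161 × 0.0245 = $44,128.4445
City of Rookery: $1,801,161 × 0.0052 = $9,366.0372
Levies subtotal = $53,494.4817
After credit = $53,494.4817 − $1,769 = $51,725.4817
Total = $51,725.4817 + $95 = $51,820.4817

$51,820.48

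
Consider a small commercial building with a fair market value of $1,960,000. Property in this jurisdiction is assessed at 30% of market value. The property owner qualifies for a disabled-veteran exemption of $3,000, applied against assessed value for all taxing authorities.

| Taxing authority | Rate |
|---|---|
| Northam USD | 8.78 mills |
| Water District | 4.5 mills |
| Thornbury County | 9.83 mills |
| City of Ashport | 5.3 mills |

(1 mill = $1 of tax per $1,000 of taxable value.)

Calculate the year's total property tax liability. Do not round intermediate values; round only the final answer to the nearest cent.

$16,619.85

Assessed value = $1,960,000 × 0.3 = $588,000
Taxable value = $588,000 − $3,000 = $585,000
Northam USD: $585,000 × 0.00878 = $5,136.3
Water District: $585,000 × 0.0045 = $2,632.5
Thornbury County: $585,000 × 0.00983 = $5,750.55
City of Ashport: $585,000 × 0.0053 = $3,100.5
Total = $5,136.3 + $2,632.5 + $5,750.55 + $3,100.5 = $16,619.85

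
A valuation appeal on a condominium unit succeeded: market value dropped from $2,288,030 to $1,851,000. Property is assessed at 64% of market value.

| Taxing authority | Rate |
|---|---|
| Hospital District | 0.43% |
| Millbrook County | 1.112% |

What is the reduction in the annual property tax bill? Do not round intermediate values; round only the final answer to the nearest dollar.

$4,313

Old assessed value = $2,288,030 × 0.64 = $1,464,339.2
New assessed value = $1,851,000 × 0.64 = $1,184,640
Combined rate = 0.0043 + 0.01112 = 0.01542
Old tax = $1,464,339.2 × 0.01542 = $22,580.110464
New tax = $1,184,640 × 0.01542 = $18,267.1488
Reduction = $22,580.110464 − $18,267.1488 = $4,312.961664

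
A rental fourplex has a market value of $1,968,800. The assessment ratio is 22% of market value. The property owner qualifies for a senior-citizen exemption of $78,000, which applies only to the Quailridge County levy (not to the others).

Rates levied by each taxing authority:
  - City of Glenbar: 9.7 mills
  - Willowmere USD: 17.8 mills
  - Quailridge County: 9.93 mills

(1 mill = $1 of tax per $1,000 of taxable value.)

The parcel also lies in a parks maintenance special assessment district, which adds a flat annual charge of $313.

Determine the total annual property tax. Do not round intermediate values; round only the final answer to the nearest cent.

Assessed value = $1,968,800 × 0.22 = $433,136
City of Glenbar: $433,136 × 0.0097 = $4,201.4192
Willowmere USD: $433,136 × 0.0178 = $7,709.8208
Quailridge County: ($433,136 − $78,000) × 0.00993 = $355,136 × 0.00993 = $3,526.50048
Levies subtotal = $15,437.74048
Total = $15,437.74048 + $313 = $15,750.74048

$15,750.74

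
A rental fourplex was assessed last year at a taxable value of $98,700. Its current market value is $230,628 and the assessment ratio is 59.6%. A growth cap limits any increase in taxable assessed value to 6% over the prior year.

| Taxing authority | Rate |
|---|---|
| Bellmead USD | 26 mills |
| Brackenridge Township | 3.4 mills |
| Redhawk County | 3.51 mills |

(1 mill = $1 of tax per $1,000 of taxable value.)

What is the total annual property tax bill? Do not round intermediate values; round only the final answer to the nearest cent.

$3,443.11

Uncapped assessed value = $230,628 × 0.596 = $137,454.288
Cap limit = $98,700 × 1.06 = $104,622
Taxable assessed value = min($137,454.288, $104,622) = $104,622 (cap binds)
Bellmead USD: $104,622 × 0.026 = $2,720.172
Brackenridge Township: $104,622 × 0.0034 = $355.7148
Redhawk County: $104,622 × 0.00351 = $367.22322
Total = $3,443.11002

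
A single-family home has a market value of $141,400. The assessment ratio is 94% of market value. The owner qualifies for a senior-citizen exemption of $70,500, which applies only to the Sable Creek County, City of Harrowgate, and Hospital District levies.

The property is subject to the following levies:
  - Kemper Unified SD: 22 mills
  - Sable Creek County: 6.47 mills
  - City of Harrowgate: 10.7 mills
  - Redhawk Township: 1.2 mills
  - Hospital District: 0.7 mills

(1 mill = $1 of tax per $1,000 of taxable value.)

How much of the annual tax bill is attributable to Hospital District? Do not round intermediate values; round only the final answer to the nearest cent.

$43.69

Assessed value = $141,400 × 0.94 = $132,916
Hospital District taxable value = $132,916 − $70,500 = $62,416
Hospital District levy = $62,416 × 0.0007 = $43.6912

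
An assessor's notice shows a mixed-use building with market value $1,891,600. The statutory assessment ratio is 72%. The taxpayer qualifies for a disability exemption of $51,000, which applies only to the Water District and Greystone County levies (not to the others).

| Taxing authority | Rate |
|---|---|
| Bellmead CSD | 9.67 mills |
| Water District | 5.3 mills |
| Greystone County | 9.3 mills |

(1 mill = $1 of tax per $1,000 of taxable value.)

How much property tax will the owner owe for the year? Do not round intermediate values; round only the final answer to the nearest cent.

$32,309.98

Assessed value = $1,891,600 × 0.72 = $1,361,952
Bellmead CSD: $1,361,952 × 0.00967 = $13,170.07584
Water District: ($1,361,952 − $51,000) × 0.0053 = $1,310,952 × 0.0053 = $6,948.0456
Greystone County: ($1,361,952 − $51,000) × 0.0093 = $1,310,952 × 0.0093 = $12,191.8536
Total = $32,309.97504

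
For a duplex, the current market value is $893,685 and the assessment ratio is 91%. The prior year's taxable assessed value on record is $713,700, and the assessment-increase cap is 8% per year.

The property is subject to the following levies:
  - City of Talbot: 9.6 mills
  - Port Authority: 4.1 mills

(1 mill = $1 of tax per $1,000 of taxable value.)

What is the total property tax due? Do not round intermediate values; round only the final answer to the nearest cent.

$10,559.91

Uncapped assessed value = $893,685 × 0.91 = $813,253.35
Cap limit = $713,700 × 1.08 = $770,796
Taxable assessed value = min($813,253.35, $770,796) = $770,796 (cap binds)
City of Talbot: $770,796 × 0.0096 = $7,399.6416
Port Authority: $770,796 × 0.0041 = $3,160.2636
Total = $10,559.9052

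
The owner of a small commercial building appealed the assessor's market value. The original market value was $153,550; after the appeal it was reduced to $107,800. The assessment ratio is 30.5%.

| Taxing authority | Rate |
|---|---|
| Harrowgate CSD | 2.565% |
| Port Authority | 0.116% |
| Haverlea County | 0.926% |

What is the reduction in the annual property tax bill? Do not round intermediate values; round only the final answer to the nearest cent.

Old assessed value = $153,550 × 0.305 = $46,832.75
New assessed value = $107,800 × 0.305 = $32,879
Combined rate = 0.02565 + 0.00116 + 0.00926 = 0.03607
Old tax = $46,832.75 × 0.03607 = $1,689.2572925
New tax = $32,879 × 0.03607 = $1,185.94553
Reduction = $1,689.2572925 − $1,185.94553 = $503.3117625

$503.31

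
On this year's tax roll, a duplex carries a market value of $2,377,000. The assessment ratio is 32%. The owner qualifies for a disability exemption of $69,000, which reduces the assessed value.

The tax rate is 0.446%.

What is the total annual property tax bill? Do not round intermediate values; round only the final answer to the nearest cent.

$3,084.71

Assessed value = $2,377,000 × 0.32 = $760,640
Taxable value = $760,640 − $69,000 = $691,640
Tax = $691,640 × 0.00446 = $3,084.7144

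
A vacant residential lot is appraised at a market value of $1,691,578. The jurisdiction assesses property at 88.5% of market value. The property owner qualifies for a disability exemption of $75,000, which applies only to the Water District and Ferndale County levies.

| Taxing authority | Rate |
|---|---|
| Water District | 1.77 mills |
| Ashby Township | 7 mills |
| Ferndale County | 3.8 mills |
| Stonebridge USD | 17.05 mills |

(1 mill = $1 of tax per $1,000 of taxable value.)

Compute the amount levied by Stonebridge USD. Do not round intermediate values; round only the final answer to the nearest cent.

$25,524.64

Assessed value = $1,691,578 × 0.885 = $1,497,046.53
Stonebridge USD taxable value = $1,497,046.53 (exemption does not apply)
Stonebridge USD levy = $1,497,046.53 × 0.01705 = $25,524.6433365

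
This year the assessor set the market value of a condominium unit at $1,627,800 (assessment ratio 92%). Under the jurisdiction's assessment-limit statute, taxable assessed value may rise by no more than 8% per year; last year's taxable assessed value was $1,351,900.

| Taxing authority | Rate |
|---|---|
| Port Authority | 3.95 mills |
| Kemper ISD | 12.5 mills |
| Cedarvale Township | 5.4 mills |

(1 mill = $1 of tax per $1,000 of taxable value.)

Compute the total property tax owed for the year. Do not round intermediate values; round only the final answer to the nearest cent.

$31,902.14

Uncapped assessed value = $1,627,800 × 0.92 = $1,497,576
Cap limit = $1,351,900 × 1.08 = $1,460,052
Taxable assessed value = min($1,497,576, $1,460,052) = $1,460,052 (cap binds)
Port Authority: $1,460,052 × 0.00395 = $5,767.2054
Kemper ISD: $1,460,052 × 0.0125 = $18,250.65
Cedarvale Township: $1,460,052 × 0.0054 = $7,884.2808
Total = $31,902.1362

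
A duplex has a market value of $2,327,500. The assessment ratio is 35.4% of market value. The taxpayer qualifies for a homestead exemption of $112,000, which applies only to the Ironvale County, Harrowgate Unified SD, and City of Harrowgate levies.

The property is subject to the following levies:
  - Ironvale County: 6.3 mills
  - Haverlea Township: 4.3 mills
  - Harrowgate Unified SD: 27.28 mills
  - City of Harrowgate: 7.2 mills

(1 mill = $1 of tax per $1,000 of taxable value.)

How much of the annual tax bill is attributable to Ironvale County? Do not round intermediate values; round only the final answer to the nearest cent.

$4,485.19

Assessed value = $2,327,500 × 0.354 = $823,935
Ironvale County taxable value = $823,935 − $112,000 = $711,935
Ironvale County levy = $711,935 × 0.0063 = $4,485.1905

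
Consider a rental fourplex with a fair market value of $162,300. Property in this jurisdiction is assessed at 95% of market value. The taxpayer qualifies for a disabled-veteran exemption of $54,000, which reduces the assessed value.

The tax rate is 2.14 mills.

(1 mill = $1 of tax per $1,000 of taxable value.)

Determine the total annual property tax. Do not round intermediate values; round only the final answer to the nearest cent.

Assessed value = $162,300 × 0.95 = $154,185
Taxable value = $154,185 − $54,000 = $100,185
Tax = $100,185 × 0.00214 = $214.3959

$214.40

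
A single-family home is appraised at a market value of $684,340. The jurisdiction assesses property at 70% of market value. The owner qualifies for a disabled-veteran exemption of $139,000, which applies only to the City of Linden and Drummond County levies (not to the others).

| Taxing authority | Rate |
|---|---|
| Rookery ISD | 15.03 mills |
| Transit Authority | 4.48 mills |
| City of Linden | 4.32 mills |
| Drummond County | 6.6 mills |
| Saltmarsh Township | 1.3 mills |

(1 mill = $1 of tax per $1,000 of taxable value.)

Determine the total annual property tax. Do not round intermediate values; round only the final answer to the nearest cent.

Assessed value = $684,340 × 0.7 = $479,038
Rookery ISD: $479,038 × 0.01503 = $7,199.94114
Transit Authority: $479,038 × 0.00448 = $2,146.09024
City of Linden: ($479,038 − $139,000) × 0.00432 = $340,038 × 0.00432 = $1,468.96416
Drummond County: ($479,038 − $139,000) × 0.0066 = $340,038 × 0.0066 = $2,244.2508
Saltmarsh Township: $479,038 × 0.0013 = $622.7494
Total = $13,681.99574

$13,682.00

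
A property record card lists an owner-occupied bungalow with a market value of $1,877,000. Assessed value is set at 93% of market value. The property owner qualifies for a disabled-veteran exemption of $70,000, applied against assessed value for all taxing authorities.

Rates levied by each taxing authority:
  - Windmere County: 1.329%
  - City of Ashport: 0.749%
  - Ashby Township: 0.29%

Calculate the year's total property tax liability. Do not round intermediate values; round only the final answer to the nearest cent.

Assessed value = $1,877,000 × 0.93 = $1,745,610
Taxable value = $1,745,610 − $70,000 = $1,675,610
Windmere County: $1,675,610 × 0.01329 = $22,268.8569
City of Ashport: $1,675,610 × 0.00749 = $12,550.3189
Ashby Township: $1,675,610 × 0.0029 = $4,859.269
Total = $22,268.8569 + $12,550.3189 + $4,859.269 = $39,678.4448

$39,678.44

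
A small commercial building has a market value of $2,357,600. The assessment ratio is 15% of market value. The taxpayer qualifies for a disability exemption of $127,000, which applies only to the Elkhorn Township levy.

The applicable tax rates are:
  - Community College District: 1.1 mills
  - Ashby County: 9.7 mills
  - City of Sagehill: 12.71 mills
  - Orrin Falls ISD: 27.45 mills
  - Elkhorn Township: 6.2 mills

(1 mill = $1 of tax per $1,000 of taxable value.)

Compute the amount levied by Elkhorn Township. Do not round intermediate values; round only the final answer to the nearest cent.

$1,405.17

Assessed value = $2,357,600 × 0.15 = $353,640
Elkhorn Township taxable value = $353,640 − $127,000 = $226,640
Elkhorn Township levy = $226,640 × 0.0062 = $1,405.168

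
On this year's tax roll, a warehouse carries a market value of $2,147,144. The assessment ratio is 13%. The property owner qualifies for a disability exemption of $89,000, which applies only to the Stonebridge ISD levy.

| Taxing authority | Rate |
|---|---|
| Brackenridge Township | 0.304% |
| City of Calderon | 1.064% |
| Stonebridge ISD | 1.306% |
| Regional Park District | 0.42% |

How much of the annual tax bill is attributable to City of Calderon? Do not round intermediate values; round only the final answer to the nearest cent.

$2,969.93

Assessed value = $2,147,144 × 0.13 = $279,128.72
City of Calderon taxable value = $279,128.72 (exemption does not apply)
City of Calderon levy = $279,128.72 × 0.01064 = $2,969.9295808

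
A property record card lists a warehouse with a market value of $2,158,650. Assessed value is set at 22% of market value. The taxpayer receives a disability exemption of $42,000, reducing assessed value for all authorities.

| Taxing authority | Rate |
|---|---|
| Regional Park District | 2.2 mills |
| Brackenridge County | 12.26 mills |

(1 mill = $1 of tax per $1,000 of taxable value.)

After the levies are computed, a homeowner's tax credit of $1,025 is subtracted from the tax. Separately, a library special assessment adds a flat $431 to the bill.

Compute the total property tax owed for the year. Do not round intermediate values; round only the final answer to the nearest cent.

Assessed value = $2,158,650 × 0.22 = $474,903
Taxable value = $474,903 − $42,000 = $432,903
Regional Park District: $432,903 × 0.0022 = $952.3866
Brackenridge County: $432,903 × 0.01226 = $5,307.39078
Levies subtotal = $6,259.77738
After credit = $6,259.77738 − $1,025 = $5,234.77738
Total = $5,234.77738 + $431 = $5,665.77738

$5,665.78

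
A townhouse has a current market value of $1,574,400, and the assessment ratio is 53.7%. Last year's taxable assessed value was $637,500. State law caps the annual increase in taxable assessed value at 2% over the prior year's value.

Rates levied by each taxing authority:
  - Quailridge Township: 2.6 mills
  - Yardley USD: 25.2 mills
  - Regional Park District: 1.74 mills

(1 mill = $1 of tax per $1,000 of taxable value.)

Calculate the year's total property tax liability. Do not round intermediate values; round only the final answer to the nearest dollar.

$19,208

Uncapped assessed value = $1,574,400 × 0.537 = $845,452.8
Cap limit = $637,500 × 1.02 = $650,250
Taxable assessed value = min($845,452.8, $650,250) = $650,250 (cap binds)
Quailridge Township: $650,250 × 0.0026 = $1,690.65
Yardley USD: $650,250 × 0.0252 = $16,386.3
Regional Park District: $650,250 × 0.00174 = $1,131.435
Total = $19,208.385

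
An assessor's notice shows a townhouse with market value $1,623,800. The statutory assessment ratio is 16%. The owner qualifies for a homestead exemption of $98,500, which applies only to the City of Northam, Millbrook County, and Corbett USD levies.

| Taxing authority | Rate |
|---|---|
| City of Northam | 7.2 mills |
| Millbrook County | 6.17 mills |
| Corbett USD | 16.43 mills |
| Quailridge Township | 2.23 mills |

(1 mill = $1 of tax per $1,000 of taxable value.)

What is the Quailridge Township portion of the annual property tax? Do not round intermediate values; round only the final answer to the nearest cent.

$579.37

Assessed value = $1,623,800 × 0.16 = $259,808
Quailridge Township taxable value = $259,808 (exemption does not apply)
Quailridge Township levy = $259,808 × 0.00223 = $579.37184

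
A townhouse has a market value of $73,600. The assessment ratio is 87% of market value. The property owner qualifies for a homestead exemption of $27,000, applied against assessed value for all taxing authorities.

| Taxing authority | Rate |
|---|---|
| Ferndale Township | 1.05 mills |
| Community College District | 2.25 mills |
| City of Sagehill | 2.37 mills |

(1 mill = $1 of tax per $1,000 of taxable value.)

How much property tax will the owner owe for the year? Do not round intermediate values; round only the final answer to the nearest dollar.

Assessed value = $73,600 × 0.87 = $64,032
Taxable value = $64,032 − $27,000 = $37,032
Ferndale Township: $37,032 × 0.00105 = $38.8836
Community College District: $37,032 × 0.00225 = $83.322
City of Sagehill: $37,032 × 0.00237 = $87.76584
Total = $38.8836 + $83.322 + $87.76584 = $209.97144

$210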